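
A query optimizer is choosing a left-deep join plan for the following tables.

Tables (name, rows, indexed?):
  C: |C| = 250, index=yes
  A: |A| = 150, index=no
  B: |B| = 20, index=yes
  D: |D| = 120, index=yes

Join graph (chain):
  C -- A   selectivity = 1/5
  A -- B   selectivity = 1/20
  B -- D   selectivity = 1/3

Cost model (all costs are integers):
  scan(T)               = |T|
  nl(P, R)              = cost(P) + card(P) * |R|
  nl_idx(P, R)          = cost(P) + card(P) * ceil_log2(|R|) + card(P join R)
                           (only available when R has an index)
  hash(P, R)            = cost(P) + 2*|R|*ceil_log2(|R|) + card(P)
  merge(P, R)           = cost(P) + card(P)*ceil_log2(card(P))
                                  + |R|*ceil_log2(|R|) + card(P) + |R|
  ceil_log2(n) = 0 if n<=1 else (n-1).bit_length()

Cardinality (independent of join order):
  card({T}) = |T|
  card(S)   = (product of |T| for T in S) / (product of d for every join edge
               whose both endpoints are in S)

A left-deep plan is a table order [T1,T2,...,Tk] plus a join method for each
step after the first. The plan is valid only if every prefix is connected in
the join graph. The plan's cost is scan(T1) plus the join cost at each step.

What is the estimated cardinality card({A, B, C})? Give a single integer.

7500

Tables in S: A(150), B(20), C(250)
Edges inside S: C-A(d=5), A-B(d=20)
numerator = 150 * 20 * 250 = 750000
denominator = 5 * 20 = 100
card(S) = 750000 / 100 = 7500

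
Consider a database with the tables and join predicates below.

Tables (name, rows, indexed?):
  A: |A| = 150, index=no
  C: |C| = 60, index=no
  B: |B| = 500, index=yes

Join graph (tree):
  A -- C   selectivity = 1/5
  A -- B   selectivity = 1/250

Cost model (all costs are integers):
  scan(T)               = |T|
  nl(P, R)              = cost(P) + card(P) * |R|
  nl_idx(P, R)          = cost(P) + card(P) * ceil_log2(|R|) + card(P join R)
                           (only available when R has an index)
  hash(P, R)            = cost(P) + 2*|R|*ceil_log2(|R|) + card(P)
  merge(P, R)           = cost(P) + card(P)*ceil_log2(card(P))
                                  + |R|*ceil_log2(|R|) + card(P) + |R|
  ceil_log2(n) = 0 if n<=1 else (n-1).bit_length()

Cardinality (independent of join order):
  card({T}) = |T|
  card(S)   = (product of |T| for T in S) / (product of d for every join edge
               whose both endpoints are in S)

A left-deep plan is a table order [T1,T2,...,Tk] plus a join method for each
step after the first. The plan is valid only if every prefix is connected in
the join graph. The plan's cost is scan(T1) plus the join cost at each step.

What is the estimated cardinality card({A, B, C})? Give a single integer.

Tables in S: A(150), B(500), C(60)
Edges inside S: A-C(d=5), A-B(d=250)
numerator = 150 * 500 * 60 = 4500000
denominator = 5 * 250 = 1250
card(S) = 4500000 / 1250 = 3600

3600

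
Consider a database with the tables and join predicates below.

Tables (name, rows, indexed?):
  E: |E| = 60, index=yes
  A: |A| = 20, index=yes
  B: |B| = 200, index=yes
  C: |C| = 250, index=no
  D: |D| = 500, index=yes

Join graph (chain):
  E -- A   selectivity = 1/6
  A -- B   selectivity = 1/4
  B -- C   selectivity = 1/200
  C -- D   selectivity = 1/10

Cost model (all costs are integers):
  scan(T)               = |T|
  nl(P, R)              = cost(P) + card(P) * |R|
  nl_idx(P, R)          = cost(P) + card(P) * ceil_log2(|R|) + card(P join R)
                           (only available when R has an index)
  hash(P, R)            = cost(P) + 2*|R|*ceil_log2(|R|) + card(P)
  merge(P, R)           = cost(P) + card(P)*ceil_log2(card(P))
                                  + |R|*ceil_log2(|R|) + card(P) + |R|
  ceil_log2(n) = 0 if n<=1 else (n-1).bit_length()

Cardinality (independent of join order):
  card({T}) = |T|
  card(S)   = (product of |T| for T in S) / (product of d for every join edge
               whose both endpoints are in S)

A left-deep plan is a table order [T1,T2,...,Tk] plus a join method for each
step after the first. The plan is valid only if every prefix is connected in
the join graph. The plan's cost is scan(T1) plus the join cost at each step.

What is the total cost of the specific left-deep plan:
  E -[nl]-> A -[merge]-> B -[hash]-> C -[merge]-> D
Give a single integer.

211360

step 1: scan E: cost=60, card=60
step 2: join A via nl
    card(P join A) = 60*20/(6) = 200
    cost = 60 + 60*20 = 1260
step 3: join B via merge
    card(P join B) = 200*200/(4) = 10000
    cost = 1260 + 200*8 + 200*8 + 200 + 200 = 4860
step 4: join C via hash
    card(P join C) = 10000*250/(200) = 12500
    cost = 4860 + 2*250*8 + 10000 = 18860
step 5: join D via merge
    card(P join D) = 12500*500/(10) = 625000
    cost = 18860 + 12500*14 + 500*9 + 12500 + 500 = 211360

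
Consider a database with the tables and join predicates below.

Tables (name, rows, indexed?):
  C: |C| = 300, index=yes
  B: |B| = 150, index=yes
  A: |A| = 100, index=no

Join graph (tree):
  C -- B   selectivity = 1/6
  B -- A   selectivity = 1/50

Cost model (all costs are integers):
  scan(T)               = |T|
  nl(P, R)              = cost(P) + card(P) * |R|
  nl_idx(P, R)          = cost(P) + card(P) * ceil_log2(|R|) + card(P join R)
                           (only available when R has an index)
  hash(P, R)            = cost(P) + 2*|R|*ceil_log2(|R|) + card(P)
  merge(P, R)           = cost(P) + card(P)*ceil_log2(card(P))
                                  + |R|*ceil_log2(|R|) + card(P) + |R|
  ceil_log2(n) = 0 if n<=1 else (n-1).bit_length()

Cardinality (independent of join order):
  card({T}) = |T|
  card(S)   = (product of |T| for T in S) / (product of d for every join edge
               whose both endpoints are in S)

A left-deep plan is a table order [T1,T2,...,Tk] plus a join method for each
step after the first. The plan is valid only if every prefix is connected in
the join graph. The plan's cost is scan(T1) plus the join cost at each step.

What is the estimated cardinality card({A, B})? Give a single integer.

300

Tables in S: A(100), B(150)
Edges inside S: B-A(d=50)
numerator = 100 * 150 = 15000
denominator = 50 = 50
card(S) = 15000 / 50 = 300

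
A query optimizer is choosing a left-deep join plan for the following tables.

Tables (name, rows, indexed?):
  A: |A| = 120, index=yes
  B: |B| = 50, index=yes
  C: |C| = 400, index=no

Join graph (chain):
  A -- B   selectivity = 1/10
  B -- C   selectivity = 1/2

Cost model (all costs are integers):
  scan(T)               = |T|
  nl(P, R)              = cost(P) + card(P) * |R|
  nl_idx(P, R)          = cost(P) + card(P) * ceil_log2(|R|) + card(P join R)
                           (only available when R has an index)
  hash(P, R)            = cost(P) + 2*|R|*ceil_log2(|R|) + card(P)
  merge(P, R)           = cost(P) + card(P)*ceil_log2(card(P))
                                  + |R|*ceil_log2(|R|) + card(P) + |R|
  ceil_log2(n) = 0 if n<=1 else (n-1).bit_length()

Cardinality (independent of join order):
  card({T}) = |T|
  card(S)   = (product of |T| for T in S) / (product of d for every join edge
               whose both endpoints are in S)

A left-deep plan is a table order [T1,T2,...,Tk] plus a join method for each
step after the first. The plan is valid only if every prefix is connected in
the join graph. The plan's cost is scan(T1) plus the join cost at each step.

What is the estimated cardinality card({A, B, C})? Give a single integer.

120000

Tables in S: A(120), B(50), C(400)
Edges inside S: A-B(d=10), B-C(d=2)
numerator = 120 * 50 * 400 = 2400000
denominator = 10 * 2 = 20
card(S) = 2400000 / 20 = 120000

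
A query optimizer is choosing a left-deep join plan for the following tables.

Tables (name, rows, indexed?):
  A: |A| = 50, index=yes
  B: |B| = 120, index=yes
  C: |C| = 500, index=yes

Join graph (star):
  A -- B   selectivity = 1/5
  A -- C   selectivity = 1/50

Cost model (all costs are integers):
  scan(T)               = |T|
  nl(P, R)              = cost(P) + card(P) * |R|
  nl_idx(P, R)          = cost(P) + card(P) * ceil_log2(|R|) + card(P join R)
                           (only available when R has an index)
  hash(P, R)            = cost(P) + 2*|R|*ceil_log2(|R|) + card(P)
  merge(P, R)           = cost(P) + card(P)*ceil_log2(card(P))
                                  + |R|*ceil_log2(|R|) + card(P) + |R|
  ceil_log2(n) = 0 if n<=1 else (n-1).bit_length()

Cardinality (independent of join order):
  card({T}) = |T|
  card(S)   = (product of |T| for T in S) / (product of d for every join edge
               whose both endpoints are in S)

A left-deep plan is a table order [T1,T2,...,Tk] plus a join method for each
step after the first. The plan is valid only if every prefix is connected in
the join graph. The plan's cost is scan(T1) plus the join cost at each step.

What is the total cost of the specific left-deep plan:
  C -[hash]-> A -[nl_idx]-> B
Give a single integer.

step 1: scan C: cost=500, card=500
step 2: join A via hash
    card(P join A) = 500*50/(50) = 500
    cost = 500 + 2*50*6 + 500 = 1600
step 3: join B via nl_idx
    card(P join B) = 500*120/(5) = 12000
    cost = 1600 + 500*7 + 12000 = 17100

17100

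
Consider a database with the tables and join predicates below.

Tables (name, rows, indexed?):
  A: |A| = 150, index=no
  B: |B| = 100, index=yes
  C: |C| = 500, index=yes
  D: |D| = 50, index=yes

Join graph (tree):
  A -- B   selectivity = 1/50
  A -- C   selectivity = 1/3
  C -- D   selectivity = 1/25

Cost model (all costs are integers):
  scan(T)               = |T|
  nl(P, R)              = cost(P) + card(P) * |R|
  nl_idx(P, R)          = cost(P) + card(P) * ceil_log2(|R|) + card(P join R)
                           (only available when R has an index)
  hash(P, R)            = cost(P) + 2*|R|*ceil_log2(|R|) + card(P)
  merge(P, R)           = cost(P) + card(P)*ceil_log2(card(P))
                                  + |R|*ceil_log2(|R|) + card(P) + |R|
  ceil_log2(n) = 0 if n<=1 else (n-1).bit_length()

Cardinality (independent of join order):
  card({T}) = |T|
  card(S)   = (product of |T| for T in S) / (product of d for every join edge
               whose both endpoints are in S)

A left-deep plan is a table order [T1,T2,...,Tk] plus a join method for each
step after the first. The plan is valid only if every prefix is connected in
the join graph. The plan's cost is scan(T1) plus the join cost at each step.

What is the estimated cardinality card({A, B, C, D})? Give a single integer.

100000

Tables in S: A(150), B(100), C(500), D(50)
Edges inside S: A-B(d=50), A-C(d=3), C-D(d=25)
numerator = 150 * 100 * 500 * 50 = 375000000
denominator = 50 * 3 * 25 = 3750
card(S) = 375000000 / 3750 = 100000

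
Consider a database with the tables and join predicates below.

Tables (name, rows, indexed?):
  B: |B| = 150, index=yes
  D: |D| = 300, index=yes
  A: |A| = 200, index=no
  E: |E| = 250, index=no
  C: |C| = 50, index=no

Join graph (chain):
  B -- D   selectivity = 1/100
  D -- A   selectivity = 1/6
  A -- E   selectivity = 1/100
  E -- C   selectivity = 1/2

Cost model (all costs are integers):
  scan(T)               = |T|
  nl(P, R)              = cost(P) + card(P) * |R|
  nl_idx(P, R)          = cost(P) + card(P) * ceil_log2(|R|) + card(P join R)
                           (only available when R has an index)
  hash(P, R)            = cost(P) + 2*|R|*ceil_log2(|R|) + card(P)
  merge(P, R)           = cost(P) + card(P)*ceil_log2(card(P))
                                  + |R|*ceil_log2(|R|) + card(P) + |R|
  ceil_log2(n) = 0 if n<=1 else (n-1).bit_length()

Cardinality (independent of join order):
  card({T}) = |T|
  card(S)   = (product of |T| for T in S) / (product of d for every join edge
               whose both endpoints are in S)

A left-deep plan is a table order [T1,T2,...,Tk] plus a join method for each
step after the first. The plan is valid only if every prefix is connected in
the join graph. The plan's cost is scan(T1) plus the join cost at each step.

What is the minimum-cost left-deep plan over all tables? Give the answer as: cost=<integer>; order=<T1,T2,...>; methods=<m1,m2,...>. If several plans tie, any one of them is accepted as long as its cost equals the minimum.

cost=62700; order=B,D,A,E,C; methods=nl_idx,hash,hash,hash

Selinger DP (subsets sized 1..n):
  {B}: scan cost=150, card=150
  {D}: scan cost=300, card=300
  {A}: scan cost=200, card=200
  {E}: scan cost=250, card=250
  {C}: scan cost=50, card=50
  {BD}: card=450; try (D,nl_idx)→1950, (B,hash)→3000, (B,nl_idx)→3150, (D,merge)→4500, (B,merge)→4650, (D,hash)→5700 …(+2); best=1950 via (D,nl_idx)
  {AD}: card=10000; try (A,hash)→3800, (D,merge)→5000, (A,merge)→5100, (D,hash)→5800, (D,nl_idx)→12000, (D,nl)→60200 …(+1); best=3800 via (A,hash)
  {AE}: card=500; try (A,hash)→3700, (E,merge)→4250, (A,merge)→4300, (E,hash)→4400, (E,nl)→50200, (A,nl)→50250; best=3700 via (A,hash)
  {CE}: card=6250; try (C,hash)→1100, (E,merge)→2650, (C,merge)→2850, (E,hash)→4100, (E,nl)→12550, (C,nl)→12750; best=1100 via (C,hash)
  {ABD}: card=15000; try (A,hash)→5600, (A,merge)→8250, (B,hash)→16200, (A,nl)→91950, (B,nl_idx)→98800, (B,merge)→155150 …(+1); best=5600 via (A,hash)
  {ADE}: card=25000; try (D,hash)→9600, (D,merge)→11700, (E,hash)→17800, (D,nl_idx)→33200, (D,nl)→153700, (E,merge)→156050 …(+1); best=9600 via (D,hash)
  {ACE}: card=12500; try (C,hash)→4800, (C,merge)→9050, (A,hash)→10550, (C,nl)→28700, (A,merge)→90400, (A,nl)→1251100; best=4800 via (C,hash)
  {ABDE}: card=37500; try (E,hash)→24600, (B,hash)→37000, (E,merge)→232850, (B,nl_idx)→247100, (B,merge)→410950, (E,nl)→3755600 …(+1); best=24600 via (E,hash)
  {ACDE}: card=625000; try (D,hash)→22700, (C,hash)→35200, (D,merge)→195300, (C,merge)→409950, (D,nl_idx)→742300, (C,nl)→1259600 …(+1); best=22700 via (D,hash)
  {ABCDE}: card=937500; try (C,hash)→62700, (B,hash)→650100, (C,merge)→662450, (C,nl)→1899600, (B,nl_idx)→5960200, (B,merge)→13149050 …(+1); best=62700 via (C,hash)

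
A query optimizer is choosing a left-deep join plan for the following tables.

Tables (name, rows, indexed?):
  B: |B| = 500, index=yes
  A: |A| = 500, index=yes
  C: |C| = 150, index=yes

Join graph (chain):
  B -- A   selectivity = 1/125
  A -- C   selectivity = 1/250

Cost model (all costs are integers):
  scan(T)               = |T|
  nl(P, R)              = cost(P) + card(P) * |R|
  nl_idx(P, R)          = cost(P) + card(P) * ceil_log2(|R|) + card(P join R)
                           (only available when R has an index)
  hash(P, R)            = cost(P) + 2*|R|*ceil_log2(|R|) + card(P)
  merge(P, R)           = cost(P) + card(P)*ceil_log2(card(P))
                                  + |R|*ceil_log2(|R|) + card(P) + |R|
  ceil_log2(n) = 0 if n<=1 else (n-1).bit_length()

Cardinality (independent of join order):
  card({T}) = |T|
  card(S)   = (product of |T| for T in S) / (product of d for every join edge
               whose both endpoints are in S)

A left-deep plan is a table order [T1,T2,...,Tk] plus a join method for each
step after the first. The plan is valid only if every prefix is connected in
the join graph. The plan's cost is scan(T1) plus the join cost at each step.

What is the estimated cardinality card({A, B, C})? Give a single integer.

1200

Tables in S: A(500), B(500), C(150)
Edges inside S: B-A(d=125), A-C(d=250)
numerator = 500 * 500 * 150 = 37500000
denominator = 125 * 250 = 31250
card(S) = 37500000 / 31250 = 1200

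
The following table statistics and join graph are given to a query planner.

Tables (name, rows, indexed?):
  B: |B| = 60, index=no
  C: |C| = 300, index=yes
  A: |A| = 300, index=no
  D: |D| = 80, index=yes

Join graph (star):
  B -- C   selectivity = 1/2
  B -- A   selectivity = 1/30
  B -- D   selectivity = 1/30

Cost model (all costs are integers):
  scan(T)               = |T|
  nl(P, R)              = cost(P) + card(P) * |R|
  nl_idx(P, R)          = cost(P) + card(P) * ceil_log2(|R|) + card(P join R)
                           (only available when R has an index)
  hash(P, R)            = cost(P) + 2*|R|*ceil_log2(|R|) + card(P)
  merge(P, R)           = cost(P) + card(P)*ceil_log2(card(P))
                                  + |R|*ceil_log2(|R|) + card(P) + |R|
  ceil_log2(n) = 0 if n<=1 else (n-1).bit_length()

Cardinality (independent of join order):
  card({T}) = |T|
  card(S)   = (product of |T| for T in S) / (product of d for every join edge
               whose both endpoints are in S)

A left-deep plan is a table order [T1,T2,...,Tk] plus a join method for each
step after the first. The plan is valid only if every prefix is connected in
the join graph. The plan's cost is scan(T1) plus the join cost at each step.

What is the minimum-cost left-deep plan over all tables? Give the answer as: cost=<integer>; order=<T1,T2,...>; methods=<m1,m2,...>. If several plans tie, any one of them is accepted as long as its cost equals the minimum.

Selinger DP (subsets sized 1..n):
  {B}: scan cost=60, card=60
  {C}: scan cost=300, card=300
  {A}: scan cost=300, card=300
  {D}: scan cost=80, card=80
  {BC}: card=9000; try (B,hash)→1320, (C,merge)→3480, (B,merge)→3720, (C,hash)→5520, (C,nl_idx)→9600, (C,nl)→18060 …(+1); best=1320 via (B,hash)
  {AB}: card=600; try (B,hash)→1320, (A,merge)→3480, (B,merge)→3720, (A,hash)→5520, (A,nl)→18060, (B,nl)→18300; best=1320 via (B,hash)
  {BD}: card=160; try (D,nl_idx)→640, (B,hash)→880, (D,merge)→1120, (B,merge)→1140, (D,hash)→1240, (D,nl)→4860 …(+1); best=640 via (D,nl_idx)
  {ABC}: card=90000; try (C,hash)→7320, (C,merge)→10920, (A,hash)→15720, (C,nl_idx)→96720, (A,merge)→139320, (C,nl)→181320 …(+1); best=7320 via (C,hash)
  {BCD}: card=24000; try (C,merge)→5080, (C,hash)→6200, (D,hash)→11440, (C,nl_idx)→26080, (C,nl)→48640, (D,nl_idx)→88320 …(+2); best=5080 via (C,merge)
  {ABD}: card=1600; try (D,hash)→3040, (A,merge)→5080, (A,hash)→6200, (D,nl_idx)→7120, (D,merge)→8560, (A,nl)→48640 …(+1); best=3040 via (D,hash)
  {ABCD}: card=240000; try (C,hash)→10040, (C,merge)→25240, (A,hash)→34480, (D,hash)→98440, (C,nl_idx)→257440, (A,merge)→392080 …(+5); best=10040 via (C,hash)

cost=10040; order=A,B,D,C; methods=hash,hash,hash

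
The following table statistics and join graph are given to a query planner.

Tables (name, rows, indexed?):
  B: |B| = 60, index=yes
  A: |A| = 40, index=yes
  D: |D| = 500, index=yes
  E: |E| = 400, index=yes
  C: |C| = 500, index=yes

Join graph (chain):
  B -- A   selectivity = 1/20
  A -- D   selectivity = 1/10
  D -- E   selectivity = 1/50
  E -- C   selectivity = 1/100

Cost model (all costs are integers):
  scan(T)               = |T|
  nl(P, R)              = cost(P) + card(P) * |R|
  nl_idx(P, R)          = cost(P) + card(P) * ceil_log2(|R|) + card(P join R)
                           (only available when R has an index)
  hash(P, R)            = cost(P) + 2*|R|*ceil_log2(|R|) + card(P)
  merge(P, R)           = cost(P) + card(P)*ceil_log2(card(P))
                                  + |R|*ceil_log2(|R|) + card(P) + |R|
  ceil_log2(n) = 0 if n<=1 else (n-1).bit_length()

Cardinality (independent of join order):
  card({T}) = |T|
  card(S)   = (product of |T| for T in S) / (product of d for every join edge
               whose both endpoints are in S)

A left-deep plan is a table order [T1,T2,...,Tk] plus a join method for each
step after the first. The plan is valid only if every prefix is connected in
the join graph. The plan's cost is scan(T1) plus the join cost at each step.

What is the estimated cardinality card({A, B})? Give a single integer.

Tables in S: A(40), B(60)
Edges inside S: B-A(d=20)
numerator = 40 * 60 = 2400
denominator = 20 = 20
card(S) = 2400 / 20 = 120

120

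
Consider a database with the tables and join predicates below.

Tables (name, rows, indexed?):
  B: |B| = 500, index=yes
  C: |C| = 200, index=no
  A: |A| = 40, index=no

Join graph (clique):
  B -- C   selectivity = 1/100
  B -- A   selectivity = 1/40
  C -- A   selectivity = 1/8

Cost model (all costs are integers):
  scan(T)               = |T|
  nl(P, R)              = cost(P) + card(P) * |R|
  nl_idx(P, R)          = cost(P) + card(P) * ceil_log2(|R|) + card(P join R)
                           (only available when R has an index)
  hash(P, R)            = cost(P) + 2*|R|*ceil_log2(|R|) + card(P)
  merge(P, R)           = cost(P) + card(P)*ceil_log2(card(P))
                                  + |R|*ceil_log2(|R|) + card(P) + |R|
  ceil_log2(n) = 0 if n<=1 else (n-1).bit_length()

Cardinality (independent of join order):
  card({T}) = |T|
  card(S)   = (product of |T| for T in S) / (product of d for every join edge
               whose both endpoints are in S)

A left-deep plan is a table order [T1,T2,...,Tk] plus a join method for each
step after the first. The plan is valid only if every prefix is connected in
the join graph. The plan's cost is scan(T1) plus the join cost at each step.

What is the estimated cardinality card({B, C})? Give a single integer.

Tables in S: B(500), C(200)
Edges inside S: B-C(d=100)
numerator = 500 * 200 = 100000
denominator = 100 = 100
card(S) = 100000 / 100 = 1000

1000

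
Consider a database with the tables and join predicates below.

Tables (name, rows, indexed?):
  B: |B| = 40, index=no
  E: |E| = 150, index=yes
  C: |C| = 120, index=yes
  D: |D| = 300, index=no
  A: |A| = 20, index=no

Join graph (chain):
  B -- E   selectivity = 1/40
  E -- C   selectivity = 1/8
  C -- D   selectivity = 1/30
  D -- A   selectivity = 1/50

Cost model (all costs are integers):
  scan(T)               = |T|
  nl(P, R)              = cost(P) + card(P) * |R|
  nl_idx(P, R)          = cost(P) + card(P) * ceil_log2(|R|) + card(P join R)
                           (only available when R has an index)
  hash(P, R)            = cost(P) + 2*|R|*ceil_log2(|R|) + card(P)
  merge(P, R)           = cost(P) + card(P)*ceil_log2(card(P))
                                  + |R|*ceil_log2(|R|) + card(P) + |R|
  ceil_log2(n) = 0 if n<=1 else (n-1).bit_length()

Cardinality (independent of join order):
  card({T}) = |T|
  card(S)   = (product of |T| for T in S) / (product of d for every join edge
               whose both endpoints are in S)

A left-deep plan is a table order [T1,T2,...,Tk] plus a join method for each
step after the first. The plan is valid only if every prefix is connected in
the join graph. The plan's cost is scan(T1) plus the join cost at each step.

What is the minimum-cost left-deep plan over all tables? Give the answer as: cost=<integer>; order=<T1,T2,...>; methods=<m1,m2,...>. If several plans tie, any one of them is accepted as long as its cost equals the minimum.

Selinger DP (subsets sized 1..n):
  {B}: scan cost=40, card=40
  {E}: scan cost=150, card=150
  {C}: scan cost=120, card=120
  {D}: scan cost=300, card=300
  {A}: scan cost=20, card=20
  {BE}: card=150; try (E,nl_idx)→510, (B,hash)→780, (E,merge)→1670, (B,merge)→1780, (E,hash)→2480, (E,nl)→6040 …(+1); best=510 via (E,nl_idx)
  {CE}: card=2250; try (C,hash)→1980, (E,merge)→2430, (C,merge)→2460, (E,hash)→2640, (E,nl_idx)→3330, (C,nl_idx)→3450 …(+2); best=1980 via (C,hash)
  {CD}: card=1200; try (C,hash)→2280, (C,nl_idx)→3600, (D,merge)→4080, (C,merge)→4260, (D,hash)→5640, (D,nl)→36120 …(+1); best=2280 via (C,hash)
  {AD}: card=120; try (A,hash)→800, (D,merge)→3140, (A,merge)→3420, (D,hash)→5440, (D,nl)→6020, (A,nl)→6300; best=800 via (A,hash)
  {BCE}: card=2250; try (C,hash)→2340, (C,merge)→2820, (C,nl_idx)→3810, (B,hash)→4710, (C,nl)→18510, (B,merge)→31510 …(+1); best=2340 via (C,hash)
  {CDE}: card=22500; try (E,hash)→5880, (D,hash)→9630, (E,merge)→18030, (D,merge)→34230, (E,nl_idx)→34380, (E,nl)→182280 …(+1); best=5880 via (E,hash)
  {ACD}: card=480; try (C,nl_idx)→2120, (C,hash)→2600, (C,merge)→2720, (A,hash)→3680, (C,nl)→15200, (A,merge)→16800 …(+1); best=2120 via (C,nl_idx)
  {BCDE}: card=22500; try (D,hash)→9990, (B,hash)→28860, (D,merge)→34590, (B,merge)→366160, (D,nl)→677340, (B,nl)→905880; best=9990 via (D,hash)
  {ACDE}: card=9000; try (E,hash)→5000, (E,merge)→8270, (E,nl_idx)→14960, (A,hash)→28580, (E,nl)→74120, (A,merge)→366000 …(+1); best=5000 via (E,hash)
  {ABCDE}: card=9000; try (B,hash)→14480, (A,hash)→32690, (B,merge)→140280, (B,nl)→365000, (A,merge)→370110, (A,nl)→459990; best=14480 via (B,hash)

cost=14480; order=D,A,C,E,B; methods=hash,nl_idx,hash,hash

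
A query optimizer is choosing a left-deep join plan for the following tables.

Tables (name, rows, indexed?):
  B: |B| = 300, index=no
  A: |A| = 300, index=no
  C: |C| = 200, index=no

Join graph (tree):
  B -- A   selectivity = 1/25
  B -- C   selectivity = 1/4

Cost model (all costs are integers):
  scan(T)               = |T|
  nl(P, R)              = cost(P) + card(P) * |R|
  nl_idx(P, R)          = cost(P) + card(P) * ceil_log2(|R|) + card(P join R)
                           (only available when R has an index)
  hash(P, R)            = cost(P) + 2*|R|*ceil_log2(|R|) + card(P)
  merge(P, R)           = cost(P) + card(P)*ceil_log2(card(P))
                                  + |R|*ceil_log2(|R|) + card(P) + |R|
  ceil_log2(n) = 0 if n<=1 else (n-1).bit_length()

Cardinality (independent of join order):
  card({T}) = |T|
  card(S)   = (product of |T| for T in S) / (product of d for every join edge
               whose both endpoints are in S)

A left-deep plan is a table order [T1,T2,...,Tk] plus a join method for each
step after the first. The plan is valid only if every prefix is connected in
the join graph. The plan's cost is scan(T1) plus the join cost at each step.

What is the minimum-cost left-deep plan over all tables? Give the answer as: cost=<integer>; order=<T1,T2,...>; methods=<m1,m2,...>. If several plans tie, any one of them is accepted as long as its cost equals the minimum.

Selinger DP (subsets sized 1..n):
  {B}: scan cost=300, card=300
  {A}: scan cost=300, card=300
  {C}: scan cost=200, card=200
  {AB}: card=3600; try (B,hash)→6000, (A,hash)→6000, (B,merge)→6300, (A,merge)→6300, (B,nl)→90300, (A,nl)→90300; best=6000 via (B,hash)
  {BC}: card=15000; try (C,hash)→3800, (B,merge)→5000, (C,merge)→5100, (B,hash)→5800, (B,nl)→60200, (C,nl)→60300; best=3800 via (C,hash)
  {ABC}: card=180000; try (C,hash)→12800, (A,hash)→24200, (C,merge)→54600, (A,merge)→231800, (C,nl)→726000, (A,nl)→4503800; best=12800 via (C,hash)

cost=12800; order=A,B,C; methods=hash,hash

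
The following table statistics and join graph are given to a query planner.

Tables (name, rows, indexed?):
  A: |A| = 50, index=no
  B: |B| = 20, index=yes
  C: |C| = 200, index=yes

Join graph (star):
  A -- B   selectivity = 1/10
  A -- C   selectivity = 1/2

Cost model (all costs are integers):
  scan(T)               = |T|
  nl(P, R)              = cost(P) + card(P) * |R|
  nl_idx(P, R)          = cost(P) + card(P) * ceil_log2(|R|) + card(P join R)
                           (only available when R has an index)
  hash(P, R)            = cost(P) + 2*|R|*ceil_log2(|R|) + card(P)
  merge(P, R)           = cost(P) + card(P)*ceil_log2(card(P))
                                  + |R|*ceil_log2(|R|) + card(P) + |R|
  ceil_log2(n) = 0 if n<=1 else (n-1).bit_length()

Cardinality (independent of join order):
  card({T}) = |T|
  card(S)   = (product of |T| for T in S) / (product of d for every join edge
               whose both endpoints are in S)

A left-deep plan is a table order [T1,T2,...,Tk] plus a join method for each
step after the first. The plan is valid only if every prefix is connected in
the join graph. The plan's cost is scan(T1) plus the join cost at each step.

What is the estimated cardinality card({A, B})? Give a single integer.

100

Tables in S: A(50), B(20)
Edges inside S: A-B(d=10)
numerator = 50 * 20 = 1000
denominator = 10 = 10
card(S) = 1000 / 10 = 100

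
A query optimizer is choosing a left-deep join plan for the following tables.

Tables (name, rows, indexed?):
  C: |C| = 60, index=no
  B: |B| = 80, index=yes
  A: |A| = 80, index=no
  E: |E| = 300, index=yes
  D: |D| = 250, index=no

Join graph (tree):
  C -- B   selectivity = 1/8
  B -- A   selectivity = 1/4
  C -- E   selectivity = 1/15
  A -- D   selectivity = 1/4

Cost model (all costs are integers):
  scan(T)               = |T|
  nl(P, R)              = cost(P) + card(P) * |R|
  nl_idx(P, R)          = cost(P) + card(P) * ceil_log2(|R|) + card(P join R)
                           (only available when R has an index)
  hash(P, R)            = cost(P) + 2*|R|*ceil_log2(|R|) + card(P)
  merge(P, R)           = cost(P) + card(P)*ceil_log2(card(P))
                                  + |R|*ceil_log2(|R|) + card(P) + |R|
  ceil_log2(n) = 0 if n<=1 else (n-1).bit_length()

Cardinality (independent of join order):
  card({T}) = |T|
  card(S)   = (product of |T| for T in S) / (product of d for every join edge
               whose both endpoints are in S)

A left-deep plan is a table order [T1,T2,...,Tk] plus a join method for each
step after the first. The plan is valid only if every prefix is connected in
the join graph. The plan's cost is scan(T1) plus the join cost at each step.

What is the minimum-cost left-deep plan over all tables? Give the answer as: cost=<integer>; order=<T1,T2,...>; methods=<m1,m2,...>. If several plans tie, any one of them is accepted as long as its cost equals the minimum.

Selinger DP (subsets sized 1..n):
  {C}: scan cost=60, card=60
  {B}: scan cost=80, card=80
  {A}: scan cost=80, card=80
  {E}: scan cost=300, card=300
  {D}: scan cost=250, card=250
  {BC}: card=600; try (C,hash)→880, (B,nl_idx)→1080, (B,merge)→1120, (C,merge)→1140, (B,hash)→1240, (B,nl)→4860 …(+1); best=880 via (C,hash)
  {CE}: card=1200; try (C,hash)→1320, (E,nl_idx)→1800, (E,merge)→3480, (C,merge)→3720, (E,hash)→5520, (E,nl)→18060 …(+1); best=1320 via (C,hash)
  {AB}: card=1600; try (B,hash)→1280, (A,hash)→1280, (B,merge)→1360, (A,merge)→1360, (B,nl_idx)→2240, (B,nl)→6480 …(+1); best=1280 via (B,hash)
  {AD}: card=5000; try (A,hash)→1620, (D,merge)→2970, (A,merge)→3140, (D,hash)→4160, (D,nl)→20080, (A,nl)→20250; best=1620 via (A,hash)
  {ABC}: card=12000; try (A,hash)→2600, (C,hash)→3600, (A,merge)→8120, (C,merge)→20900, (A,nl)→48880, (C,nl)→97280; best=2600 via (A,hash)
  {BCE}: card=12000; try (B,hash)→3640, (E,hash)→6880, (E,merge)→10480, (B,merge)→16360, (E,nl_idx)→18280, (B,nl_idx)→21720 …(+2); best=3640 via (B,hash)
  {ABD}: card=100000; try (D,hash)→6880, (B,hash)→7740, (D,merge)→22730, (B,merge)→72260, (B,nl_idx)→136620, (D,nl)→401280 …(+1); best=6880 via (D,hash)
  {ABCE}: card=240000; try (A,hash)→16760, (E,hash)→20000, (A,merge)→184280, (E,merge)→185600, (E,nl_idx)→350600, (A,nl)→963640 …(+1); best=16760 via (A,hash)
  {ABCD}: card=750000; try (D,hash)→18600, (C,hash)→107600, (D,merge)→184850, (C,merge)→1807300, (D,nl)→3002600, (C,nl)→6006880; best=18600 via (D,hash)
  {ABCDE}: card=15000000; try (D,hash)→260760, (E,hash)→774000, (D,merge)→4579010, (E,merge)→15771600, (E,nl_idx)→21768600, (D,nl)→60016760 …(+1); best=260760 via (D,hash)

cost=260760; order=E,C,B,A,D; methods=hash,hash,hash,hash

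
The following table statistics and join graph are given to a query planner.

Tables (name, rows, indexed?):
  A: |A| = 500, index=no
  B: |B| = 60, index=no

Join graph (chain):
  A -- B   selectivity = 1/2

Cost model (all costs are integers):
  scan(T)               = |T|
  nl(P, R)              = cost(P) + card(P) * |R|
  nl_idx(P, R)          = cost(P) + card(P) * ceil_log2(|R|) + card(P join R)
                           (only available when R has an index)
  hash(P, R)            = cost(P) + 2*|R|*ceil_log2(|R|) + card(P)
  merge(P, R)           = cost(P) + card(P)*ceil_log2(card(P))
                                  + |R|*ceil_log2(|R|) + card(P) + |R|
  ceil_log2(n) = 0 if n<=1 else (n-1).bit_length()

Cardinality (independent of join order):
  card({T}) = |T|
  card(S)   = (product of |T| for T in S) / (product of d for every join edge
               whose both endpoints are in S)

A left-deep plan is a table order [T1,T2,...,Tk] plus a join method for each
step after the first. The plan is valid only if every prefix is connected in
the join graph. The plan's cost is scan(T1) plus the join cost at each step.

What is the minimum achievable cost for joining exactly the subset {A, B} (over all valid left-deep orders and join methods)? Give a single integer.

1720

Selinger DP over subsets of {A,B}:
  {A}: scan cost=500, card=500
  {B}: scan cost=60, card=60
  {AB}: card=15000; try (B,hash)→1720, (A,merge)→5480, (B,merge)→5920, (A,hash)→9120, (A,nl)→30060, (B,nl)→30500; best=1720 via (B,hash)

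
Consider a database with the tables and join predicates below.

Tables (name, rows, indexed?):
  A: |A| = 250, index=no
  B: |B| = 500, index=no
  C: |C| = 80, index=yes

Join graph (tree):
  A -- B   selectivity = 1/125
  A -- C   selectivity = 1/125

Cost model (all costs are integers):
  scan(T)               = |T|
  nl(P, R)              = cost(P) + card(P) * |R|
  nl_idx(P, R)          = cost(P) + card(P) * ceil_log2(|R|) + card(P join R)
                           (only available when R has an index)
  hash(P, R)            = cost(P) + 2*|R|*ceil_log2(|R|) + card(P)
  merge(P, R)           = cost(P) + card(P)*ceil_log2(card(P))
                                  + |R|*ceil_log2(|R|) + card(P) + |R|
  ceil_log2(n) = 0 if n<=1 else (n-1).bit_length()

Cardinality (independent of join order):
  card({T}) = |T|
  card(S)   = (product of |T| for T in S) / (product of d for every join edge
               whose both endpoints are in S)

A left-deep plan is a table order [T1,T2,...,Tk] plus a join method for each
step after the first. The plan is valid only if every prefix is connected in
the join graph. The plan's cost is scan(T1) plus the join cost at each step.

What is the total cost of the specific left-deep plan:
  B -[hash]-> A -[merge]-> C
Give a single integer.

16640

step 1: scan B: cost=500, card=500
step 2: join A via hash
    card(P join A) = 500*250/(125) = 1000
    cost = 500 + 2*250*8 + 500 = 5000
step 3: join C via merge
    card(P join C) = 1000*80/(125) = 640
    cost = 5000 + 1000*10 + 80*7 + 1000 + 80 = 16640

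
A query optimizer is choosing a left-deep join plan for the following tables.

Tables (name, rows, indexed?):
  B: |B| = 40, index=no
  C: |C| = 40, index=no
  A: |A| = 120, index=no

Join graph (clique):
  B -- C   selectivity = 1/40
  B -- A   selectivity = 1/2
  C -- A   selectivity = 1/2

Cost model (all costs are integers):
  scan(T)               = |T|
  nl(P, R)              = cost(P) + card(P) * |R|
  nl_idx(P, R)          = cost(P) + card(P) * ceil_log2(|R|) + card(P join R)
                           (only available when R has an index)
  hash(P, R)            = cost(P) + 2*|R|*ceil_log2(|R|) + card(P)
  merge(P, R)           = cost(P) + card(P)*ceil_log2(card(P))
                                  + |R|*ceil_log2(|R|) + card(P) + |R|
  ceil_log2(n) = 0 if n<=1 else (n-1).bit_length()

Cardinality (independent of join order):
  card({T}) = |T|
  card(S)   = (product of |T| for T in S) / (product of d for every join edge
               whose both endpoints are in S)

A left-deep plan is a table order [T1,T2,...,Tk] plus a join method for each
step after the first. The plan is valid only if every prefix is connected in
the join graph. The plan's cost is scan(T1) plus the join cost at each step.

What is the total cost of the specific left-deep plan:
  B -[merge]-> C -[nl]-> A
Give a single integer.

5400

step 1: scan B: cost=40, card=40
step 2: join C via merge
    card(P join C) = 40*40/(40) = 40
    cost = 40 + 40*6 + 40*6 + 40 + 40 = 600
step 3: join A via nl
    card(P join A) = 40*120/(2*2) = 1200
    cost = 600 + 40*120 = 5400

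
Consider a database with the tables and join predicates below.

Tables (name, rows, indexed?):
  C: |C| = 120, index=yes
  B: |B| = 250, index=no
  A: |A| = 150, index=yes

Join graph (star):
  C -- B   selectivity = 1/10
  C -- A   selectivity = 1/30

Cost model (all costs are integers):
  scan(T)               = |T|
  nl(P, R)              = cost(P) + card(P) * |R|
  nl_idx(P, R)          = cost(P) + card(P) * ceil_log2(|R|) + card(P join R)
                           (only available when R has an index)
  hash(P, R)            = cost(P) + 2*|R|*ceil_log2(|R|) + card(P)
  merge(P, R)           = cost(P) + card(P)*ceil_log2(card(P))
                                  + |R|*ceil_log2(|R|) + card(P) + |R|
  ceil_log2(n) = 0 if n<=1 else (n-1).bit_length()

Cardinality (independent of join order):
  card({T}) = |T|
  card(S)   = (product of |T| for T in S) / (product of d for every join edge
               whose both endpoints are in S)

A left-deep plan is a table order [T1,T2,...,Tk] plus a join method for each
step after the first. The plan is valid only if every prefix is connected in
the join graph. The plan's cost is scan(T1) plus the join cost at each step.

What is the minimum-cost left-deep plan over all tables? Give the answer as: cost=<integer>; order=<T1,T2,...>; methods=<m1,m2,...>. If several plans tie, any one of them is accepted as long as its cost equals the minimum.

cost=6280; order=C,A,B; methods=nl_idx,hash

Selinger DP (subsets sized 1..n):
  {C}: scan cost=120, card=120
  {B}: scan cost=250, card=250
  {A}: scan cost=150, card=150
  {BC}: card=3000; try (C,hash)→2180, (B,merge)→3330, (C,merge)→3460, (B,hash)→4240, (C,nl_idx)→5000, (B,nl)→30120 …(+1); best=2180 via (C,hash)
  {AC}: card=600; try (A,nl_idx)→1680, (C,nl_idx)→1800, (C,hash)→1980, (A,merge)→2430, (C,merge)→2460, (A,hash)→2640 …(+2); best=1680 via (A,nl_idx)
  {ABC}: card=15000; try (B,hash)→6280, (A,hash)→7580, (B,merge)→10530, (A,nl_idx)→41180, (A,merge)→42530, (B,nl)→151680 …(+1); best=6280 via (B,hash)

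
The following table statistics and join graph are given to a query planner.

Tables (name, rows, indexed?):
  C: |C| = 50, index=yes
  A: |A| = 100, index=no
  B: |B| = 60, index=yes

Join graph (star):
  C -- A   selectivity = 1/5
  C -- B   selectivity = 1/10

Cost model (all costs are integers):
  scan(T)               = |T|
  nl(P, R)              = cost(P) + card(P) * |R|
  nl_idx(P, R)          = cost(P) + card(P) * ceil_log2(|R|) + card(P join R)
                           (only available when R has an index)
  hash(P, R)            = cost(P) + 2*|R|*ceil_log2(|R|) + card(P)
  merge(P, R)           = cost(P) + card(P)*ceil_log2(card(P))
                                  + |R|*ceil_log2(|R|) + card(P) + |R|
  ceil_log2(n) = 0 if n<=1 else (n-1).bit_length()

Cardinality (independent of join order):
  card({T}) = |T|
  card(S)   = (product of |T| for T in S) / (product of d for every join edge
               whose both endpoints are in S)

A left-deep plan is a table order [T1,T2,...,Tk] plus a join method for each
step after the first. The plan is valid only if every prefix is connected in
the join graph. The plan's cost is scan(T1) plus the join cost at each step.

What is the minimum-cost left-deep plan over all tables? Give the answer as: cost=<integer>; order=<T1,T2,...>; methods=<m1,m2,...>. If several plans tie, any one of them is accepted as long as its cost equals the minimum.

cost=2350; order=C,B,A; methods=nl_idx,hash

Selinger DP (subsets sized 1..n):
  {C}: scan cost=50, card=50
  {A}: scan cost=100, card=100
  {B}: scan cost=60, card=60
  {AC}: card=1000; try (C,hash)→800, (A,merge)→1200, (C,merge)→1250, (A,hash)→1500, (C,nl_idx)→1700, (A,nl)→5050 …(+1); best=800 via (C,hash)
  {BC}: card=300; try (B,nl_idx)→650, (C,hash)→720, (C,nl_idx)→720, (B,hash)→820, (B,merge)→820, (C,merge)→830 …(+2); best=650 via (B,nl_idx)
  {ABC}: card=6000; try (A,hash)→2350, (B,hash)→2520, (A,merge)→4450, (B,merge)→12220, (B,nl_idx)→12800, (A,nl)→30650 …(+1); best=2350 via (A,hash)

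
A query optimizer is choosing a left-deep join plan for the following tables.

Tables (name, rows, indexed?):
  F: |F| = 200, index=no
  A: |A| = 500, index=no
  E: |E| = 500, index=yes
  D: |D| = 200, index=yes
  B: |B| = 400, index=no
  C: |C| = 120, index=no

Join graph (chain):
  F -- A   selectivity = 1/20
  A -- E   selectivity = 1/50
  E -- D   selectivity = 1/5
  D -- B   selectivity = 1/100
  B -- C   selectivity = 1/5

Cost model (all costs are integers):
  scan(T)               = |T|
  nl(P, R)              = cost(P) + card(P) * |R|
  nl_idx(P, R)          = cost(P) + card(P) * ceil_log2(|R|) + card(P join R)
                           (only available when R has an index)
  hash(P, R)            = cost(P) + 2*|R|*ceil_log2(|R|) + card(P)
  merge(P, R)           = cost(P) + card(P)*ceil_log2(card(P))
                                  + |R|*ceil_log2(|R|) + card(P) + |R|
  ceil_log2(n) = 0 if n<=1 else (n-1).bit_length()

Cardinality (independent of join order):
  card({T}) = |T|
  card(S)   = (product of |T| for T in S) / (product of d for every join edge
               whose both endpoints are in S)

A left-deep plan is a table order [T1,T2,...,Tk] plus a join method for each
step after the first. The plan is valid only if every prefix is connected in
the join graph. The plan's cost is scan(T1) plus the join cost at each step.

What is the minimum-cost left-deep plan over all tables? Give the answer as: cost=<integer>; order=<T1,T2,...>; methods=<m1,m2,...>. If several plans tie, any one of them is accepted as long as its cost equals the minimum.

Selinger DP (subsets sized 1..n):
  {F}: scan cost=200, card=200
  {A}: scan cost=500, card=500
  {E}: scan cost=500, card=500
  {D}: scan cost=200, card=200
  {B}: scan cost=400, card=400
  {C}: scan cost=120, card=120
  {AF}: card=5000; try (F,hash)→4200, (A,merge)→7000, (F,merge)→7300, (A,hash)→9400, (A,nl)→100200, (F,nl)→100500; best=4200 via (F,hash)
  {AE}: card=5000; try (E,hash)→10000, (E,nl_idx)→10000, (A,hash)→10000, (E,merge)→10500, (A,merge)→10500, (E,nl)→250500 …(+1); best=10000 via (E,hash)
  {DE}: card=20000; try (D,hash)→4200, (E,merge)→7000, (D,merge)→7300, (E,hash)→9400, (E,nl_idx)→22000, (D,nl_idx)→24500 …(+2); best=4200 via (D,hash)
  {BD}: card=800; try (D,hash)→4000, (D,nl_idx)→4400, (B,merge)→6000, (D,merge)→6200, (B,hash)→7600, (B,nl)→80200 …(+1); best=4000 via (D,hash)
  {BC}: card=9600; try (C,hash)→2480, (B,merge)→5080, (C,merge)→5360, (B,hash)→7440, (B,nl)→48120, (C,nl)→48400; best=2480 via (C,hash)
  {AEF}: card=50000; try (F,hash)→18200, (E,hash)→18200, (E,merge)→79200, (F,merge)→81800, (E,nl_idx)→99200, (F,nl)→1010000 …(+1); best=18200 via (F,hash)
  {ADE}: card=200000; try (D,hash)→18200, (A,hash)→33200, (D,merge)→81800, (D,nl_idx)→250000, (A,merge)→329200, (D,nl)→1010000 …(+1); best=18200 via (D,hash)
  {BDE}: card=80000; try (E,hash)→13800, (E,merge)→17800, (B,hash)→31400, (E,nl_idx)→91200, (B,merge)→328200, (E,nl)→404000 …(+1); best=13800 via (E,hash)
  {BCD}: card=19200; try (C,hash)→6480, (C,merge)→13760, (D,hash)→15280, (D,nl_idx)→98480, (C,nl)→100000, (D,merge)→148280 …(+1); best=6480 via (C,hash)
  {ADEF}: card=2000000; try (D,hash)→71400, (F,hash)→221400, (D,merge)→870000, (D,nl_idx)→2418200, (F,merge)→3820000, (D,nl)→10018200 …(+1); best=71400 via (D,hash)
  {ABDE}: card=800000; try (A,hash)→102800, (B,hash)→225400, (A,merge)→1458800, (B,merge)→3822200, (A,nl)→40013800, (B,nl)→80018200; best=102800 via (A,hash)
  {BCDE}: card=1920000; try (E,hash)→34680, (C,hash)→95480, (E,merge)→318680, (C,merge)→1454760, (E,nl_idx)→2099280, (E,nl)→9606480 …(+1); best=34680 via (E,hash)
  {ABDEF}: card=8000000; try (F,hash)→906000, (B,hash)→2078600, (F,merge)→16904600, (B,merge)→44075400, (F,nl)→160102800, (B,nl)→800071400; best=906000 via (F,hash)
  {ABCDE}: card=19200000; try (C,hash)→904480, (A,hash)→1963680, (C,merge)→16903760, (A,merge)→42279680, (C,nl)→96102800, (A,nl)→960034680; best=904480 via (C,hash)
  {ABCDEF}: card=192000000; try (C,hash)→8907680, (F,hash)→20107680, (C,merge)→192906960, (F,merge)→500106280, (C,nl)→960906000, (F,nl)→3840904480; best=8907680 via (C,hash)

cost=8907680; order=B,D,E,A,F,C; methods=hash,hash,hash,hash,hash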